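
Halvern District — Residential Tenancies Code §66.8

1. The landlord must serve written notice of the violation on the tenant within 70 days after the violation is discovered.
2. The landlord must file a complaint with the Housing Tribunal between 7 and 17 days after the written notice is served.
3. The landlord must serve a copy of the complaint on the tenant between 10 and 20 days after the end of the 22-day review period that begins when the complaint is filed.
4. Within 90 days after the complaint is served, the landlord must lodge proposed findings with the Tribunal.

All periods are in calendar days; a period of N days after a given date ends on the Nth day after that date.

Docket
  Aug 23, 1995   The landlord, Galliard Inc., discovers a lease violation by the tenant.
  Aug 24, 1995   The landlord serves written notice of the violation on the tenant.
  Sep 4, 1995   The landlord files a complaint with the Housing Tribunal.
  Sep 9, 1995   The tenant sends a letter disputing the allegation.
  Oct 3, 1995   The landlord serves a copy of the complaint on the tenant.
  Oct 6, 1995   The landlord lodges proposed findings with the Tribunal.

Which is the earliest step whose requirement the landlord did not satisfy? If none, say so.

Step 3

Step 1: 70 days after Aug 23, 1995 (when the violation is discovered) is Nov 1, 1995; Aug 24, 1995 is within that limit.
Step 2: the window is 7–17 days after Aug 24, 1995 (when the written notice is served), so Aug 31, 1995 through Sep 10, 1995; done Sep 4, 1995 — within the window.
Step 3: the window is 10–20 days after Sep 26, 1995 (end of the 22-day review period, which began when the complaint is filed on Sep 4, 1995), so Oct 6, 1995 through Oct 16, 1995; done Oct 3, 1995 — 3 days before the window opened.
No need to go further; step 3 was not satisfied.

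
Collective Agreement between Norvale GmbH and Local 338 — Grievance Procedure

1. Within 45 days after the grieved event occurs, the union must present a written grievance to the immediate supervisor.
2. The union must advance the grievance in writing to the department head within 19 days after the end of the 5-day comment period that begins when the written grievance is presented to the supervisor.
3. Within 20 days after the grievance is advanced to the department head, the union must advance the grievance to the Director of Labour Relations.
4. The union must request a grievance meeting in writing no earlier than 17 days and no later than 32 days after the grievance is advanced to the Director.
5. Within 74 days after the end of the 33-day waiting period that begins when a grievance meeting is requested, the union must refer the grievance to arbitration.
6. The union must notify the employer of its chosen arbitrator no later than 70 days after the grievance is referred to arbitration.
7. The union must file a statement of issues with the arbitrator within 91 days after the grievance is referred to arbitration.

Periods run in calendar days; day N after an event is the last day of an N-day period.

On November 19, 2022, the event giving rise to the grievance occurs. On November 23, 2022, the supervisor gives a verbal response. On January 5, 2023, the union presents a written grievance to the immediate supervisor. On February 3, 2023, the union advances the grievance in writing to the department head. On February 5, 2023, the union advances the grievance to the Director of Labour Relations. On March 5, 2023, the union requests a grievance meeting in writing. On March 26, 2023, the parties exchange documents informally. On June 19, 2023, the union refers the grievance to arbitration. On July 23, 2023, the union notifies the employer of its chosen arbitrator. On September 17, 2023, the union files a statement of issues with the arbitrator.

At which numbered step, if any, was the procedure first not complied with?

(1) due by November 19, 2022 + 45 days = January 3, 2023; January 5, 2023 misses that deadline by 2 days.

Step 1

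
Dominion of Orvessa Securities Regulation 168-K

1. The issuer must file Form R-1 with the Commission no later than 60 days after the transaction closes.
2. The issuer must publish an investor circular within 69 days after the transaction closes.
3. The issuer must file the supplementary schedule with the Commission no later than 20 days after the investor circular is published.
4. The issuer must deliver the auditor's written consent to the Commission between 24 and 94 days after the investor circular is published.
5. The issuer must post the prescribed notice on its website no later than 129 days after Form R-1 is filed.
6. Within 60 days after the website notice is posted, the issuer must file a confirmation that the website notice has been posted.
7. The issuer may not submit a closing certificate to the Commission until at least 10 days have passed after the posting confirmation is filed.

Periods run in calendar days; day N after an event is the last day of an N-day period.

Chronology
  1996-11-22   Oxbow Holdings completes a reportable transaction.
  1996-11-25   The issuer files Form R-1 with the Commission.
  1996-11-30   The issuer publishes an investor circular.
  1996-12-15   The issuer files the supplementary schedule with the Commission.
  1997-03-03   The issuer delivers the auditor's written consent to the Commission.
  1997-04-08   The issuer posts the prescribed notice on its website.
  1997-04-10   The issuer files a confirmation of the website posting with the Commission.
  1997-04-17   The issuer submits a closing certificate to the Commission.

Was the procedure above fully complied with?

Step 1 — counting 60 days from 1996-11-22 (when the transaction closes) gives a deadline of 1997-01-21; completed 1996-11-25, before the deadline.
Step 2 — counting 69 days from 1996-11-22 (when the transaction closes) gives a deadline of 1997-01-30; 1996-11-30 is within that limit.
Step 3 — counting 20 days from 1996-11-30 (when the investor circular is published) gives a deadline of 1996-12-20; 1996-12-15 is within that limit.
Step 4 — 24 and 94 days from 1996-11-30 (when the investor circular is published) are 1996-12-24 and 1997-03-04 respectively; done 1997-03-03 — within the window.
Step 5 — counting 129 days from 1996-11-25 (when Form R-1 is filed) gives a deadline of 1997-04-03; not done until 1997-04-08, 5 days after the deadline.
Later steps need not be reached.

No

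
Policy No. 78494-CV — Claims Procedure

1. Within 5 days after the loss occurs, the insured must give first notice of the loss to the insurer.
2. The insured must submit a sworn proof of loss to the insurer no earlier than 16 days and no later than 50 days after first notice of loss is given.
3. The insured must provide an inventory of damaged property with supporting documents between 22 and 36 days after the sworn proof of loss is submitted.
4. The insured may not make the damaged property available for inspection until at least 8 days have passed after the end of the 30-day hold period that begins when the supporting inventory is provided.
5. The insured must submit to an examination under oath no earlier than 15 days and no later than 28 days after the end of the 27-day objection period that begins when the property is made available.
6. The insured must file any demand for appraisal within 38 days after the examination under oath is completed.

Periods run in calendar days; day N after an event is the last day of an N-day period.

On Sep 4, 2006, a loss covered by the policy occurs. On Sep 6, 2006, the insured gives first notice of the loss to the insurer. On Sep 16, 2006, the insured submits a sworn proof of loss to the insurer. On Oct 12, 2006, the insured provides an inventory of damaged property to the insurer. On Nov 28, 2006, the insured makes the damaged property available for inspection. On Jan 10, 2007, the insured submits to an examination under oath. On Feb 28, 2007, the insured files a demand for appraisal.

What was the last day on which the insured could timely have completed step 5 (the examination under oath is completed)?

Jan 22, 2007

The property is made available on Nov 28, 2006; the 27-day objection period therefore ends Dec 25, 2006, and step 5 runs from that date. The window is 15–28 days after Dec 25, 2006; it closes on Jan 22, 2007.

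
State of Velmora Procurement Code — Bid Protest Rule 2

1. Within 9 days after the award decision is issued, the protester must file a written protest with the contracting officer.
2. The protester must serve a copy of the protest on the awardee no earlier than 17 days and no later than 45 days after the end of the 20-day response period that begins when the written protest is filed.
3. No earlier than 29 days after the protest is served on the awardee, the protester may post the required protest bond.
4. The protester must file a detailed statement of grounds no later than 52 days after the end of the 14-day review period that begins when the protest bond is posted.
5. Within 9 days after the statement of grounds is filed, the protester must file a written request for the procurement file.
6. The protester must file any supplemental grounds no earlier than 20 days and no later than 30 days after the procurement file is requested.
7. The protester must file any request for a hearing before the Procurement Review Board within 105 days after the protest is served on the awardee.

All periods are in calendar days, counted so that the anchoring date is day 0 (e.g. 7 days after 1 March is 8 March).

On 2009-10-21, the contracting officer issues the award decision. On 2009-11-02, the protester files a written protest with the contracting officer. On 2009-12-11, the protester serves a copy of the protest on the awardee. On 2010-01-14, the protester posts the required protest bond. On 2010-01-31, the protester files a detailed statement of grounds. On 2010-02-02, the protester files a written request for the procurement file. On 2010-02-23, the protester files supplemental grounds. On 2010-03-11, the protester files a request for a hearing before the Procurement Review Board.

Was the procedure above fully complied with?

No

Step 1 — counting 9 days from 2009-10-21 (when the award decision is issued) gives a deadline of 2009-10-30; 2009-11-02 misses that deadline by 3 days.
That is the first point of non-compliance.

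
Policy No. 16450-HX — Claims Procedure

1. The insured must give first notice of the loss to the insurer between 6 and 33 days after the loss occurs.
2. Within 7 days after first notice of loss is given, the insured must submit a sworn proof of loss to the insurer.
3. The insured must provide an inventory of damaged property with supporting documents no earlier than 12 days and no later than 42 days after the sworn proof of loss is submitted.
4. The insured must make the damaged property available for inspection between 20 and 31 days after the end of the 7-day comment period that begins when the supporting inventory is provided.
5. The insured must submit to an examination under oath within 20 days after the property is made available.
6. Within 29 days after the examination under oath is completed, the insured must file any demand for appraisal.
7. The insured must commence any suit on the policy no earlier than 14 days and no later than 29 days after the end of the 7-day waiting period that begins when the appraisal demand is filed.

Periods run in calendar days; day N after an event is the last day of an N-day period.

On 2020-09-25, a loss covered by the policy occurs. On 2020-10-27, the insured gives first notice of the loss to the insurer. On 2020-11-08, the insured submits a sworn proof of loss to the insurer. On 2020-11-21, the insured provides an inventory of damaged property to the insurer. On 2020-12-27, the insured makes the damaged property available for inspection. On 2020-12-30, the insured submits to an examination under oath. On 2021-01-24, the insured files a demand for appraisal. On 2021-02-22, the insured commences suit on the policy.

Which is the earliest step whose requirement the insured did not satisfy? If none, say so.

(1) the permitted window runs from 2020-09-25 + 6 = 2020-10-01 to 2020-09-25 + 33 = 2020-10-28; 2020-10-27 falls inside that range.
(2) due by 2020-10-27 + 7 days = 2020-11-03; not done until 2020-11-08, 5 days after the deadline.
The analysis stops there.

Step 2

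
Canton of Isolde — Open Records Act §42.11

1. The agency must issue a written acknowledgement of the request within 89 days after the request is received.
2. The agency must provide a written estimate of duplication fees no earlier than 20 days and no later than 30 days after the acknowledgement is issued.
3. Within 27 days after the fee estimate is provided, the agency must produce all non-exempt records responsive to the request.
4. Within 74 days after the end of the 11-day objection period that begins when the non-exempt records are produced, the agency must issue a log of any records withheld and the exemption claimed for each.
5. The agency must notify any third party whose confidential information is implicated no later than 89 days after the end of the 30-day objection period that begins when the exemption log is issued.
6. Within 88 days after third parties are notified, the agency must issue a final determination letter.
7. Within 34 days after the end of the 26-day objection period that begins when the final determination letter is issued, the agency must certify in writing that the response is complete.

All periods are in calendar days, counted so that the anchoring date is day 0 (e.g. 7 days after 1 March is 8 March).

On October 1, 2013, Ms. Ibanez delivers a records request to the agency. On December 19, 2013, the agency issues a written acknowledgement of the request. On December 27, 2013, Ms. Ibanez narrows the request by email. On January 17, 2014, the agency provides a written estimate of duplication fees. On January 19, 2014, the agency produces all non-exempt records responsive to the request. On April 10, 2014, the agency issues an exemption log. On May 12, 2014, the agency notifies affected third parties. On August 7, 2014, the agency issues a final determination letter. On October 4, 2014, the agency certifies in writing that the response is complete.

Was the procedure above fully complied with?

Yes

Step 1 — counting 89 days from October 1, 2013 (when the request is received) gives a deadline of December 29, 2013; done December 19, 2013 — timely.
Step 2 — 20 and 30 days from December 19, 2013 (when the acknowledgement is issued) are January 8, 2014 and January 18, 2014 respectively; January 17, 2014 falls inside that range.
Step 3 — counting 27 days from January 17, 2014 (when the fee estimate is provided) gives a deadline of February 13, 2014; January 19, 2014 is within that limit.
Step 4 — counting 74 days from January 30, 2014 (end of the 11-day objection period, which began when the non-exempt records are produced on January 19, 2014) gives a deadline of April 14, 2014; April 10, 2014 is within that limit.
Step 5 — counting 89 days from May 10, 2014 (end of the 30-day objection period, which began when the exemption log is issued on April 10, 2014) gives a deadline of August 7, 2014; completed May 12, 2014, before the deadline.
Step 6 — counting 88 days from May 12, 2014 (when third parties are notified) gives a deadline of August 8, 2014; August 7, 2014 is within that limit.
Step 7 — counting 34 days from September 2, 2014 (end of the 26-day objection period, which began when the final determination letter is issued on August 7, 2014) gives a deadline of October 6, 2014; done October 4, 2014 — timely.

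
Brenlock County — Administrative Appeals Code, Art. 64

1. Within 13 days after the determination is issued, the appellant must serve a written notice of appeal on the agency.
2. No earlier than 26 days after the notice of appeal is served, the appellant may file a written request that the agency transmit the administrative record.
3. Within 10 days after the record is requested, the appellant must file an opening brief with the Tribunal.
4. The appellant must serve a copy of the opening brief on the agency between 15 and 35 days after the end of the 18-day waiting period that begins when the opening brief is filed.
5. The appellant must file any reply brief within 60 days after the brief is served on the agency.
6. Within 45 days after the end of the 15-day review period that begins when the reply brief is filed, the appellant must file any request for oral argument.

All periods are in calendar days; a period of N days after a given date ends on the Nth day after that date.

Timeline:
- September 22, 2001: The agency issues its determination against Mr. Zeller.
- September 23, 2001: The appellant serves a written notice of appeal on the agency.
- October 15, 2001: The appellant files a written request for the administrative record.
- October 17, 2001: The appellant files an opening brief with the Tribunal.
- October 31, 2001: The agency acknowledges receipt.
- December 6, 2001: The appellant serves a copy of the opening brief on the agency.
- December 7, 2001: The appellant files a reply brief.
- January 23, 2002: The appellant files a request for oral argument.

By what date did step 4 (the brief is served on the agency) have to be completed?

December 9, 2001

The opening brief is filed on October 17, 2001; the 18-day waiting period therefore ends November 4, 2001, and step 4 runs from that date. The window is 15–35 days after November 4, 2001; it closes on December 9, 2001.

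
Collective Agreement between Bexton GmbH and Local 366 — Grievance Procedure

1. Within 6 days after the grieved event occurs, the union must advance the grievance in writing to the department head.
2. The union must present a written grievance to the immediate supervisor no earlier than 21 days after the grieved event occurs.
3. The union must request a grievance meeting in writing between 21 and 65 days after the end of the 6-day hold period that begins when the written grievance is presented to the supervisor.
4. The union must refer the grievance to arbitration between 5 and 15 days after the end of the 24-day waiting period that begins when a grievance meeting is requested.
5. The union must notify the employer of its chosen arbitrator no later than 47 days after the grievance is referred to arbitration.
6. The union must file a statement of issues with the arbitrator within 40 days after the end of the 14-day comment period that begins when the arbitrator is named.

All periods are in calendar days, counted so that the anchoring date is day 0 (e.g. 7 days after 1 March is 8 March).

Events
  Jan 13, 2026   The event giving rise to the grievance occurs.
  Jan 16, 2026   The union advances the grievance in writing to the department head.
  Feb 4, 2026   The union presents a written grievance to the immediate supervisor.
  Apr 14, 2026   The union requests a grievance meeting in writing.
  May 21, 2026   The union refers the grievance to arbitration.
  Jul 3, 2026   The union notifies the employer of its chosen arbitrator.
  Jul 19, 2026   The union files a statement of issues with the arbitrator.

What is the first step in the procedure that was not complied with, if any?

Step 1: 6 days after Jan 13, 2026 (when the grieved event occurs) is Jan 19, 2026; Jan 16, 2026 is within that limit.
Step 2: the earliest permitted date is 21 days after Jan 13, 2026 (when the grieved event occurs), i.e. Feb 3, 2026; Feb 4, 2026 is on or after that date.
Step 3: the window is 21–65 days after Feb 10, 2026 (end of the 6-day hold period, which began when the written grievance is presented to the supervisor on Feb 4, 2026), so Mar 3, 2026 through Apr 16, 2026; done Apr 14, 2026 — within the window.
Step 4: the window is 5–15 days after May 8, 2026 (end of the 24-day waiting period, which began when a grievance meeting is requested on Apr 14, 2026), so May 13, 2026 through May 23, 2026; May 21, 2026 falls inside that range.
Step 5: 47 days after May 21, 2026 (when the grievance is referred to arbitration) is Jul 7, 2026; done Jul 3, 2026 — timely.
Step 6: 40 days after Jul 17, 2026 (end of the 14-day comment period, which began when the arbitrator is named on Jul 3, 2026) is Aug 26, 2026; completed Jul 19, 2026, before the deadline.

None — every step was satisfied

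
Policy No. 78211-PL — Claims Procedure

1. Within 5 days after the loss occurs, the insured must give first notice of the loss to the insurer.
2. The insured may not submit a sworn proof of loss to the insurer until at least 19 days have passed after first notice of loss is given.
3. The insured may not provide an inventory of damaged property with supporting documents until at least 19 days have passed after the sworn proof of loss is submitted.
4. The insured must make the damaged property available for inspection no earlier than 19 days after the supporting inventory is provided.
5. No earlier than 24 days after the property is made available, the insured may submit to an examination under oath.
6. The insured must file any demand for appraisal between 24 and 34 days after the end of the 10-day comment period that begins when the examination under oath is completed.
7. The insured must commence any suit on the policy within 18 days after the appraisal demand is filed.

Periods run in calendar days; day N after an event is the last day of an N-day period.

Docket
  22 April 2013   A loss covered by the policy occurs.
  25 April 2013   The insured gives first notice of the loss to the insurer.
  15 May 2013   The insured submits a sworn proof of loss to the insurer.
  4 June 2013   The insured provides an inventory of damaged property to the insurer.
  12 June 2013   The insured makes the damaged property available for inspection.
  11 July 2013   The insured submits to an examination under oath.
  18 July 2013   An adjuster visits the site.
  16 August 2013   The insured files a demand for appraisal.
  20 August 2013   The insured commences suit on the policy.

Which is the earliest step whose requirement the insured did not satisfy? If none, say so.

Step 4

(1) due by 22 April 2013 + 5 days = 27 April 2013; 25 April 2013 is within that limit.
(2) permitted from 25 April 2013 + 19 days = 14 May 2013 onward; done 15 May 2013 — permitted.
(3) permitted from 15 May 2013 + 19 days = 3 June 2013 onward; done 4 June 2013 — permitted.
(4) permitted from 4 June 2013 + 19 days = 23 June 2013 onward; acted on 12 June 2013, 11 days prematurely.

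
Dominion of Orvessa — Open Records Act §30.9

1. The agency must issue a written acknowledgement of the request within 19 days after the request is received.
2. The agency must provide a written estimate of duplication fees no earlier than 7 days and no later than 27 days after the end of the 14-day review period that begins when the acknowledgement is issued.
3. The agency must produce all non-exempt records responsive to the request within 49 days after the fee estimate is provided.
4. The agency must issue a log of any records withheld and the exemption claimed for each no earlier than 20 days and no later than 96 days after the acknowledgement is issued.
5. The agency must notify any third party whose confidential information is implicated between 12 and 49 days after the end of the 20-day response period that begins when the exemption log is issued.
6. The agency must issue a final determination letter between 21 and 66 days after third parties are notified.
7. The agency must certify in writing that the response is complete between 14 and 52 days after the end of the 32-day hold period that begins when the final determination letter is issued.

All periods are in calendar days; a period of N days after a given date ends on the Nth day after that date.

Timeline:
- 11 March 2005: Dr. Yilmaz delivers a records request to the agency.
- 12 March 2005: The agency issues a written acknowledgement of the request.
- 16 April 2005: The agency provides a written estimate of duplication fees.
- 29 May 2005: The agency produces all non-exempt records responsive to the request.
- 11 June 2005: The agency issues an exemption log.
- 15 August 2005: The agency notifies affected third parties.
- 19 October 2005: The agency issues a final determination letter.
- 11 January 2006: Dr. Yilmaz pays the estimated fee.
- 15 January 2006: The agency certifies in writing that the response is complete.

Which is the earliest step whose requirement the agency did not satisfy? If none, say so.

Step 7

(1) due by 11 March 2005 + 19 days = 30 March 2005; done 12 March 2005 — timely.
(2) the permitted window runs from 26 March 2005 + 7 = 2 April 2005 to 26 March 2005 + 27 = 22 April 2005; done 16 April 2005 — within the window.
(3) due by 16 April 2005 + 49 days = 4 June 2005; 29 May 2005 is within that limit.
(4) the permitted window runs from 12 March 2005 + 20 = 1 April 2005 to 12 March 2005 + 96 = 16 June 2005; done 11 June 2005 — within the window.
(5) the permitted window runs from 1 July 2005 + 12 = 13 July 2005 to 1 July 2005 + 49 = 19 August 2005; 15 August 2005 falls inside that range.
(6) the permitted window runs from 15 August 2005 + 21 = 5 September 2005 to 15 August 2005 + 66 = 20 October 2005; done 19 October 2005 — within the window.
(7) the permitted window runs from 20 November 2005 + 14 = 4 December 2005 to 20 November 2005 + 52 = 11 January 2006; done 15 January 2006 — 4 days after the window closed.
The procedure was therefore not followed at step 7.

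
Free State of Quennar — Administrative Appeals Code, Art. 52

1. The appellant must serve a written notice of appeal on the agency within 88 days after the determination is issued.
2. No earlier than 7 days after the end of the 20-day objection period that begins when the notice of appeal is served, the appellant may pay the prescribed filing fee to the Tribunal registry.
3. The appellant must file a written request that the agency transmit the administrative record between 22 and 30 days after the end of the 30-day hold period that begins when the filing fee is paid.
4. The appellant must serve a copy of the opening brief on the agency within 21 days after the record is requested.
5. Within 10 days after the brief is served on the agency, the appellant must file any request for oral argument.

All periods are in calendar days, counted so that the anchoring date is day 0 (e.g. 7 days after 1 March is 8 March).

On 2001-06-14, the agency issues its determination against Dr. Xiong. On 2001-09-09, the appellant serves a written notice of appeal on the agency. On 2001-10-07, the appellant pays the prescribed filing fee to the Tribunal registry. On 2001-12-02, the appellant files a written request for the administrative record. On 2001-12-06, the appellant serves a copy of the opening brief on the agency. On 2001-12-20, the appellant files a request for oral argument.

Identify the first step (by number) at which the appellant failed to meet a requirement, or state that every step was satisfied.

Step 5

(1) due by 2001-06-14 + 88 days = 2001-09-10; 2001-09-09 is within that limit.
(2) permitted from 2001-09-29 + 7 days = 2001-10-06 onward; done 2001-10-07, after the minimum wait.
(3) the permitted window runs from 2001-11-06 + 22 = 2001-11-28 to 2001-11-06 + 30 = 2001-12-06; 2001-12-02 falls inside that range.
(4) due by 2001-12-02 + 21 days = 2001-12-23; completed 2001-12-06, before the deadline.
(5) due by 2001-12-06 + 10 days = 2001-12-16; done 2001-12-20 — 4 days late.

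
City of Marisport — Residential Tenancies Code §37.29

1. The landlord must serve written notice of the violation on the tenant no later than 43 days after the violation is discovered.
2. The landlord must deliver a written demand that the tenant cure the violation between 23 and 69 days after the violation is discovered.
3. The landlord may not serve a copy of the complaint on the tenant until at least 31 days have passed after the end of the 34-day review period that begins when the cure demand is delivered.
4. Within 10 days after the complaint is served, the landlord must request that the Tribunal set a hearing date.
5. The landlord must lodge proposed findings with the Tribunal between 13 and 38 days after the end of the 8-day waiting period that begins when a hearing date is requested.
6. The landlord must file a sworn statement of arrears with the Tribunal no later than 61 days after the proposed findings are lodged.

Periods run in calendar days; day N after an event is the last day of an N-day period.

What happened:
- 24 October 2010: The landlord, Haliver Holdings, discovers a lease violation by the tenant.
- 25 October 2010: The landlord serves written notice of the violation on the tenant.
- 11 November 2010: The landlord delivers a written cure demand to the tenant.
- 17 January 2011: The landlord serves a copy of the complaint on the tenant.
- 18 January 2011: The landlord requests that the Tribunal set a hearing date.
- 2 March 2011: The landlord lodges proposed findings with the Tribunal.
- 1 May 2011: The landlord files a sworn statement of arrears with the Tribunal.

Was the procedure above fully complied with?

No

Step 1: 43 days after 24 October 2010 (when the violation is discovered) is 6 December 2010; done 25 October 2010 — timely.
Step 2: the window is 23–69 days after 24 October 2010 (when the violation is discovered), so 16 November 2010 through 1 January 2011; done 11 November 2010 — 5 days before the window opened.
The analysis stops there.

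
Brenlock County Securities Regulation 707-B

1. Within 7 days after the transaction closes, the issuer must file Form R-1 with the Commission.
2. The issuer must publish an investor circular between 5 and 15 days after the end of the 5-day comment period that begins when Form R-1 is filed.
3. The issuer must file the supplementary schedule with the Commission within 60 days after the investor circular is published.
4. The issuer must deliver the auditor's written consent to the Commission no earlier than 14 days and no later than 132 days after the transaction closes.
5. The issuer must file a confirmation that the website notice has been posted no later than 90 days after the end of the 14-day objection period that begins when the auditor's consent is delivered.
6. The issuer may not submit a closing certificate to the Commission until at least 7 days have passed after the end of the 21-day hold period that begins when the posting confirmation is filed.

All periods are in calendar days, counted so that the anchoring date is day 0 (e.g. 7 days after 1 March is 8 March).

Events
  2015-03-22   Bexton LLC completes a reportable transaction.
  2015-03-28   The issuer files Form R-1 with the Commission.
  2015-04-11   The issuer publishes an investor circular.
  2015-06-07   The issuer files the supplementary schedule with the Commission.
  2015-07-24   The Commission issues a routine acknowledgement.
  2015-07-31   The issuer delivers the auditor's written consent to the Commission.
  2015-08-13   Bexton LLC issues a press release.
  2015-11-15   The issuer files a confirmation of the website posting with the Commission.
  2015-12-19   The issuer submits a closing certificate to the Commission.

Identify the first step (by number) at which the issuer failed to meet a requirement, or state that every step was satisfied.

(1) due by 2015-03-22 + 7 days = 2015-03-29; 2015-03-28 is within that limit.
(2) the permitted window runs from 2015-04-02 + 5 = 2015-04-07 to 2015-04-02 + 15 = 2015-04-17; done 2015-04-11 — within the window.
(3) due by 2015-04-11 + 60 days = 2015-06-10; done 2015-06-07 — timely.
(4) the permitted window runs from 2015-03-22 + 14 = 2015-04-05 to 2015-03-22 + 132 = 2015-08-01; done 2015-07-31 — within the window.
(5) due by 2015-08-14 + 90 days = 2015-11-12; not done until 2015-11-15, 3 days after the deadline.
The procedure was therefore not followed at step 5.

Step 5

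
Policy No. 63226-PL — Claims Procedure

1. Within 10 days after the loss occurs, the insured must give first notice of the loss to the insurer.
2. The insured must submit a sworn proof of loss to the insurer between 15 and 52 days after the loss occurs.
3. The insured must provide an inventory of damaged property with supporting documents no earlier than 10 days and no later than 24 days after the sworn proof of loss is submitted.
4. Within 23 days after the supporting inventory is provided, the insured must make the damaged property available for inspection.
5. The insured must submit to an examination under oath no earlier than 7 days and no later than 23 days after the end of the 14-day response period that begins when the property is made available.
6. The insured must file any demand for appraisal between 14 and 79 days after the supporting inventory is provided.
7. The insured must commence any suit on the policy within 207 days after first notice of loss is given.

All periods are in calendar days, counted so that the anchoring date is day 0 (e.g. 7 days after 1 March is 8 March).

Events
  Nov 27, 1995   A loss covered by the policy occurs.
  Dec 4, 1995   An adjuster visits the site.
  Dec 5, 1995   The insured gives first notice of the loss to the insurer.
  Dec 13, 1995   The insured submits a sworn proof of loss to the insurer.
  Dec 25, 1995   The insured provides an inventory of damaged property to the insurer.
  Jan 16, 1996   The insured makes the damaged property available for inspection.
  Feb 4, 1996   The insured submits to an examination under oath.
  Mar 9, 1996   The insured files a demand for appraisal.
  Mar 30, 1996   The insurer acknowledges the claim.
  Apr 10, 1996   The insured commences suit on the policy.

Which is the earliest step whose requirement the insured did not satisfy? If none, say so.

Step 5

(1) due by Nov 27, 1995 + 10 days = Dec 7, 1995; completed Dec 5, 1995, before the deadline.
(2) the permitted window runs from Nov 27, 1995 + 15 = Dec 12, 1995 to Nov 27, 1995 + 52 = Jan 18, 1996; done Dec 13, 1995, which is between those dates.
(3) the permitted window runs from Dec 13, 1995 + 10 = Dec 23, 1995 to Dec 13, 1995 + 24 = Jan 6, 1996; done Dec 25, 1995 — within the window.
(4) due by Dec 25, 1995 + 23 days = Jan 17, 1996; done Jan 16, 1996 — timely.
(5) the permitted window runs from Jan 30, 1996 + 7 = Feb 6, 1996 to Jan 30, 1996 + 23 = Feb 22, 1996; done Feb 4, 1996 — 2 days before the window opened.
Later steps need not be reached.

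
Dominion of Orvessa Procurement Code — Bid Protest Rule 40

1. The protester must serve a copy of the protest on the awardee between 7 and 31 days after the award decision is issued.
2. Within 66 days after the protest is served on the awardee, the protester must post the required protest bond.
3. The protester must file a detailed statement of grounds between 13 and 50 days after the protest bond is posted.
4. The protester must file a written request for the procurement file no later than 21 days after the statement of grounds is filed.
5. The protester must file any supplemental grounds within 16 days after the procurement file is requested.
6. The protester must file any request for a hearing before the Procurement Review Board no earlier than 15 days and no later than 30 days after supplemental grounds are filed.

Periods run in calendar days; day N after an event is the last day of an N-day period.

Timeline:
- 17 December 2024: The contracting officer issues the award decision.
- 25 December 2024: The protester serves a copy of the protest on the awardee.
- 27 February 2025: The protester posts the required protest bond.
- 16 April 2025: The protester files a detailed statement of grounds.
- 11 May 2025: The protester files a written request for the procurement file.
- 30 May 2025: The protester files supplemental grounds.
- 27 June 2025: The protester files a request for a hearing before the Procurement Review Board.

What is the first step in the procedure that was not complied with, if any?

Step 1: the window is 7–31 days after 17 December 2024 (when the award decision is issued), so 24 December 2024 through 17 January 2025; 25 December 2024 falls inside that range.
Step 2: 66 days after 25 December 2024 (when the protest is served on the awardee) is 1 March 2025; completed 27 February 2025, before the deadline.
Step 3: the window is 13–50 days after 27 February 2025 (when the protest bond is posted), so 12 March 2025 through 18 April 2025; done 16 April 2025, which is between those dates.
Step 4: 21 days after 16 April 2025 (when the statement of grounds is filed) is 7 May 2025; 11 May 2025 misses that deadline by 4 days.

Step 4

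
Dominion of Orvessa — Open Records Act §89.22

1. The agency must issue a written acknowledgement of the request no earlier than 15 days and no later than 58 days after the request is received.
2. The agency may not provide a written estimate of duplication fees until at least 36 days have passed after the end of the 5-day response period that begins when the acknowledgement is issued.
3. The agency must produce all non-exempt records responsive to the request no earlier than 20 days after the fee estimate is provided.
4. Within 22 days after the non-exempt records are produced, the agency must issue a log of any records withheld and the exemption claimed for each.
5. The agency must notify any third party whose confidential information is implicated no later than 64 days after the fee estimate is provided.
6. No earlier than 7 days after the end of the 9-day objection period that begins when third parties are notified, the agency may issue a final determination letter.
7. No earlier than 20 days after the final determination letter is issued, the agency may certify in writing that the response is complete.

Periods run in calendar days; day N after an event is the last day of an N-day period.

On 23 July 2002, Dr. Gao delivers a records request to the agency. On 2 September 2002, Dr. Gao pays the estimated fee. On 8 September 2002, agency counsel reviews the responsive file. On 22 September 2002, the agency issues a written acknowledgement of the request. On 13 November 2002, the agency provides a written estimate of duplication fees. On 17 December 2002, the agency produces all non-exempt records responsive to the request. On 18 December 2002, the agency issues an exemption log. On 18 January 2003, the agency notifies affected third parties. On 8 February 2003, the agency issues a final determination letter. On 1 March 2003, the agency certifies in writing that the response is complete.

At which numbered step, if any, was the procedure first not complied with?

Step 1

(1) the permitted window runs from 23 July 2002 + 15 = 7 August 2002 to 23 July 2002 + 58 = 19 September 2002; 22 September 2002 is 3 days past the end of the window.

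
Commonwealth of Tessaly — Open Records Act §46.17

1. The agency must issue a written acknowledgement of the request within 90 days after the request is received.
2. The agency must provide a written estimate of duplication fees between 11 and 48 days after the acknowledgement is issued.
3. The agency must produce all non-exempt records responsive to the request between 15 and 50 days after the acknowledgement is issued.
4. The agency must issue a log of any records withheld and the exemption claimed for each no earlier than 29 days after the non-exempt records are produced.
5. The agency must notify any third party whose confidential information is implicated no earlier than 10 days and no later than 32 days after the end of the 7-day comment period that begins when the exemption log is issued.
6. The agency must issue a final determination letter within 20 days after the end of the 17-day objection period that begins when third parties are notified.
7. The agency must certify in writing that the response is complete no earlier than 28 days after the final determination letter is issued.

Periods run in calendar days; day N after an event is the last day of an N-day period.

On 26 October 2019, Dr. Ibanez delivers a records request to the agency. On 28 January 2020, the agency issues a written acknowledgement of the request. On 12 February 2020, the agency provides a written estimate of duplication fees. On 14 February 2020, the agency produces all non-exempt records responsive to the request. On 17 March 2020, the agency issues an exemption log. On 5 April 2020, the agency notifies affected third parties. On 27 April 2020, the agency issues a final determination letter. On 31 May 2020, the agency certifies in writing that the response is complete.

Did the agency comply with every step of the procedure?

No

Step 1 — counting 90 days from 26 October 2019 (when the request is received) gives a deadline of 24 January 2020; done 28 January 2020 — 4 days late.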